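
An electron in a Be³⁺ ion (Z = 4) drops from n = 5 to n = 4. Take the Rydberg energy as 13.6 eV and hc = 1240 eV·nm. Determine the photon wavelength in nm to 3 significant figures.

For Z = 4 the level energies scale as Z², so the effective Rydberg energy is 13.6 × 16 = 217.6 eV.
ΔE = 217.6 × (1/4² − 1/5²) = 217.6 × 0.02250 = 4.896 eV.
λ = hc/ΔE = 1240 / 4.896 = 253 nm.

253 nm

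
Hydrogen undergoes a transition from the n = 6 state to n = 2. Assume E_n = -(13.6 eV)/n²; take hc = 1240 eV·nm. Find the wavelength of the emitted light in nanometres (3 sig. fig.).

410 nm

ΔE = 13.60 × (1/2² − 1/6²) = 13.60 × 0.2222 = 3.022 eV.
λ = hc/ΔE = 1240 / 3.022 = 410 nm.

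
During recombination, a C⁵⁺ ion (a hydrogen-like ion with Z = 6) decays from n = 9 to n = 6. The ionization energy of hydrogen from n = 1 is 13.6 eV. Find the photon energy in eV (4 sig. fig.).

The Bohr energies scale as Z², so for Z = 6: E_n = −489.6/n² eV.
E_9 = −489.6/81 = −6.044 eV and E_6 = −489.6/36 = −13.60 eV.
The photon energy is |E_9 − E_6| = 7.556 eV.

7.556 eV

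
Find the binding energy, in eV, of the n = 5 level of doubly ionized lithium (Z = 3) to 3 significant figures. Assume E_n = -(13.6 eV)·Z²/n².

4.90 eV

E_n = −13.6 Z²/n² = −122.4/n² eV for Z = 3.
E_5 = −122.4/25 = −4.90 eV, so ionization (to E = 0) requires 4.90 eV.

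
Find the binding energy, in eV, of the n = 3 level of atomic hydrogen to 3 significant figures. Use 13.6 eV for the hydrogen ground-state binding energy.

1.51 eV

E_3 = −13.60/9 = −1.51 eV, so ionization (to E = 0) requires 1.51 eV.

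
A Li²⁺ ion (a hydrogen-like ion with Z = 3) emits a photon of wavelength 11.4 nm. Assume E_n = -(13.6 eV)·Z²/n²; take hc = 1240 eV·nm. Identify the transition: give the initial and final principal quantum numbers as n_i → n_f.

The photon energy is ΔE = hc/λ = 1240 / 11.4 = 108.8 eV.
With Z = 3, ΔE = 122.4 × (1/n_f² − 1/n_i²), so 1/n_f² − 1/n_i² = 0.8887.
Trying n_f = 1 gives 1/n_i² = 0.1113, i.e. n_i ≈ 3; this pair matches.

n_i = 3, n_f = 1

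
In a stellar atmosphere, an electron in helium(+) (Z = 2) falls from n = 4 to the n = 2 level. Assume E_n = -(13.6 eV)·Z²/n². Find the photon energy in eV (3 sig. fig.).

The Bohr energies scale as Z², so for Z = 2: E_n = −54.40/n² eV.
E_4 = −54.40/16 = −3.400 eV and E_2 = −54.40/4 = −13.60 eV.
The photon energy is |E_4 − E_2| = 10.2 eV.

10.2 eV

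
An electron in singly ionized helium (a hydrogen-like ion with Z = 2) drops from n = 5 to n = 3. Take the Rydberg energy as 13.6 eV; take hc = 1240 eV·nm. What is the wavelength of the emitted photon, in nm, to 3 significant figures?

321 nm

For Z = 2 the level energies scale as Z², so the effective Rydberg energy is 13.6 × 4 = 54.40 eV.
ΔE = 54.40 × (1/3² − 1/5²) = 54.40 × 0.07111 = 3.868 eV.
λ = hc/ΔE = 1240 / 3.868 = 321 nm.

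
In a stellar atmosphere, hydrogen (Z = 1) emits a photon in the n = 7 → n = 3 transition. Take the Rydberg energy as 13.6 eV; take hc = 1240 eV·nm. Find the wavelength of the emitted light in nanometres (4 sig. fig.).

ΔE = 13.60 × (1/3² − 1/7²) = 13.60 × 0.09070 = 1.234 eV.
λ = hc/ΔE = 1240 / 1.234 = 1005 nm.
This line belongs to the Paschen series.

1005 nm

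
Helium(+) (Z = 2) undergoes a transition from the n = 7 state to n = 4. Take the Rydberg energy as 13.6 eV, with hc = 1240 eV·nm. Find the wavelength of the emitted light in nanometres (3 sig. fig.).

For Z = 2 the level energies scale as Z², so the effective Rydberg energy is 13.6 × 4 = 54.40 eV.
ΔE = 54.40 × (1/4² − 1/7²) = 54.40 × 0.04209 = 2.290 eV.
λ = hc/ΔE = 1240 / 2.290 = 542 nm.

542 nm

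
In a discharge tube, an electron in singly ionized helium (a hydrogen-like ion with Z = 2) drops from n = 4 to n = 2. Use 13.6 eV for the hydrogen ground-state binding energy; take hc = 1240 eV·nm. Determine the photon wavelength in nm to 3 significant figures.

122 nm

For Z = 2 the level energies scale as Z², so the effective Rydberg energy is 13.6 × 4 = 54.40 eV.
ΔE = 54.40 × (1/2² − 1/4²) = 54.40 × 0.1875 = 10.20 eV.
λ = hc/ΔE = 1240 / 10.20 = 122 nm.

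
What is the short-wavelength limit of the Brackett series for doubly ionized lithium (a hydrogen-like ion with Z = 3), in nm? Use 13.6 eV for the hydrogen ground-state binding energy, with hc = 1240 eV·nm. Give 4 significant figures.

The Brackett series has lower level n_f = 4; the series limit corresponds to n_i → ∞.
ΔE_max = 13.6 × 9 / 4² = 7.650 eV.
λ_min = 1240 / 7.650 = 162.1 nm.

162.1 nm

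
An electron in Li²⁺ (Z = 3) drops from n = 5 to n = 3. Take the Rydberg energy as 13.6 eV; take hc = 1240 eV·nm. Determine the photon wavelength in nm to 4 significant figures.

142.5 nm

For Z = 3 the level energies scale as Z², so the effective Rydberg energy is 13.6 × 9 = 122.4 eV.
ΔE = 122.4 × (1/3² − 1/5²) = 122.4 × 0.07111 = 8.704 eV.
λ = hc/ΔE = 1240 / 8.704 = 142.5 nm.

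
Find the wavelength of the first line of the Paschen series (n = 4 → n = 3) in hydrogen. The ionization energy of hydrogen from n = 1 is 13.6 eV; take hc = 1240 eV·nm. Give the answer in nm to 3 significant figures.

1880 nm

The Paschen series terminates on n_f = 3; the first line has n_i = 3+1 = 4.
ΔE = 13.60 × (1/3² − 1/4²) = 0.6611 eV.
λ = 1240 / 0.6611 = 1880 nm.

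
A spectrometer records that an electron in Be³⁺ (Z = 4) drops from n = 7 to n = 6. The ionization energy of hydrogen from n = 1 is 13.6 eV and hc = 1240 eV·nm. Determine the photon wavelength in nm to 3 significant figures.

For Z = 4 the level energies scale as Z², so the effective Rydberg energy is 13.6 × 16 = 217.6 eV.
ΔE = 217.6 × (1/6² − 1/7²) = 217.6 × 0.007370 = 1.604 eV.
λ = hc/ΔE = 1240 / 1.604 = 773 nm.

773 nm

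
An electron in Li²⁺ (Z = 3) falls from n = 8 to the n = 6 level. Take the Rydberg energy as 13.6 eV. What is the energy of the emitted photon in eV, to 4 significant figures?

The Bohr energies scale as Z², so for Z = 3: E_n = −122.4/n² eV.
E_8 = −122.4/64 = −1.913 eV and E_6 = −122.4/36 = −3.400 eV.
The photon energy is |E_8 − E_6| = 1.488 eV.

1.488 eV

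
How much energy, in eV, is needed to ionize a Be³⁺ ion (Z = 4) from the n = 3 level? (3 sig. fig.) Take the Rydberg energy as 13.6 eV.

24.2 eV

E_n = −13.6 Z²/n² = −217.6/n² eV for Z = 4.
E_3 = −217.6/9 = −24.2 eV, so ionization (to E = 0) requires 24.2 eV.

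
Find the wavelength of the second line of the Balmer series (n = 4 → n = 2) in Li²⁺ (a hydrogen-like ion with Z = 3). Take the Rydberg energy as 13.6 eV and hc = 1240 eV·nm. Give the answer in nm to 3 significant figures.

54.0 nm

The Balmer series terminates on n_f = 2; the second line has n_i = 2+2 = 4.
ΔE = 122.4 × (1/2² − 1/4²) = 22.95 eV.
λ = 1240 / 22.95 = 54.0 nm.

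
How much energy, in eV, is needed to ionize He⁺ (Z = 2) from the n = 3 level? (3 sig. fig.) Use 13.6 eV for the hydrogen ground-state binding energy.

6.04 eV

E_n = −13.6 Z²/n² = −54.40/n² eV for Z = 2.
E_3 = −54.40/9 = −6.04 eV, so ionization (to E = 0) requires 6.04 eV.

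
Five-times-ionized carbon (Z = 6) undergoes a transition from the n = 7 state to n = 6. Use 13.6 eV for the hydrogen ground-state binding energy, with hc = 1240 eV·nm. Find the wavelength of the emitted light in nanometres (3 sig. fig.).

For Z = 6 the level energies scale as Z², so the effective Rydberg energy is 13.6 × 36 = 489.6 eV.
ΔE = 489.6 × (1/6² − 1/7²) = 489.6 × 0.007370 = 3.608 eV.
λ = hc/ΔE = 1240 / 3.608 = 344 nm.

344 nm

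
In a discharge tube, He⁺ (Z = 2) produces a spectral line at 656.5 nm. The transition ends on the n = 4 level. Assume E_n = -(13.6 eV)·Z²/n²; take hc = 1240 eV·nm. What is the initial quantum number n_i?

The photon energy is ΔE = hc/λ = 1240 / 656.5 = 1.889 eV.
With Z = 2, ΔE = 54.40 × (1/n_f² − 1/n_i²), so 1/n_f² − 1/n_i² = 0.03472.
With n_f = 4: 1/n_i² = 1/16 − 0.03472 = 0.02778, so n_i ≈ 6.00.

n_i = 6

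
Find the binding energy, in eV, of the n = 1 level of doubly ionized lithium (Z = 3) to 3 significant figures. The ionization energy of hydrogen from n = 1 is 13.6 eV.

122 eV

E_n = −13.6 Z²/n² = −122.4/n² eV for Z = 3.
E_1 = −122.4/1 = −122 eV, so ionization (to E = 0) requires 122 eV.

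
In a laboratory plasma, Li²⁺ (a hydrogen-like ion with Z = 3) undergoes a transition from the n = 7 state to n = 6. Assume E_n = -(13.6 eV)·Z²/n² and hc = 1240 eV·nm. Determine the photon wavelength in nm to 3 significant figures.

For Z = 3 the level energies scale as Z², so the effective Rydberg energy is 13.6 × 9 = 122.4 eV.
ΔE = 122.4 × (1/6² − 1/7²) = 122.4 × 0.007370 = 0.9020 eV.
λ = hc/ΔE = 1240 / 0.9020 = 1370 nm.

1370 nm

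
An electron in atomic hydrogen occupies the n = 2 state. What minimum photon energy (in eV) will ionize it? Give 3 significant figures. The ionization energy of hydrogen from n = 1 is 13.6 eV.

E_2 = −13.60/4 = −3.40 eV, so ionization (to E = 0) requires 3.40 eV.

3.40 eV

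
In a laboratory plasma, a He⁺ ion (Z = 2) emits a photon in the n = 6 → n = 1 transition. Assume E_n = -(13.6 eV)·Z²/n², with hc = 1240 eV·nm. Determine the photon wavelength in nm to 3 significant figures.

For Z = 2 the level energies scale as Z², so the effective Rydberg energy is 13.6 × 4 = 54.40 eV.
ΔE = 54.40 × (1/1² − 1/6²) = 54.40 × 0.9722 = 52.89 eV.
λ = hc/ΔE = 1240 / 52.89 = 23.4 nm.

23.4 nm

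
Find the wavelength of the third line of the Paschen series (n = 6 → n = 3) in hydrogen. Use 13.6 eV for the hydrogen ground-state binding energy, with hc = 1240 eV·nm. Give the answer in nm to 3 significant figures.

The Paschen series terminates on n_f = 3; the third line has n_i = 3+3 = 6.
ΔE = 13.60 × (1/3² − 1/6²) = 1.133 eV.
λ = 1240 / 1.133 = 1090 nm.

1090 nm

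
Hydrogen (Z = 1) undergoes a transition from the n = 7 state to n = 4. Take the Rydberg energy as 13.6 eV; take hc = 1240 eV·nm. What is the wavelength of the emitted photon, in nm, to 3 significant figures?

2170 nm

ΔE = 13.60 × (1/4² − 1/7²) = 13.60 × 0.04209 = 0.5724 eV.
λ = hc/ΔE = 1240 / 0.5724 = 2170 nm.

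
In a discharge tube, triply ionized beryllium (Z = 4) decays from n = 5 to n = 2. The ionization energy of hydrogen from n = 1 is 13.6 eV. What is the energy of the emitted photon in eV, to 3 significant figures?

The Bohr energies scale as Z², so for Z = 4: E_n = −217.6/n² eV.
E_5 = −217.6/25 = −8.704 eV and E_2 = −217.6/4 = −54.40 eV.
The photon energy is |E_5 − E_2| = 45.7 eV.

45.7 eV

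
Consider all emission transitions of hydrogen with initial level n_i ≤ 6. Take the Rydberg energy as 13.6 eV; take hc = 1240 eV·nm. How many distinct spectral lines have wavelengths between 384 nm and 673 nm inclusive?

4

Enumerate all n_i → n_f pairs with 1 ≤ n_f < n_i ≤ 6 and compute λ = 1240 / [13.6·1·(1/n_f² − 1/n_i²)].
Lines falling in [384, 673] nm: 6→2 (410.3 nm), 5→2 (434.2 nm), 4→2 (486.3 nm), 3→2 (656.5 nm).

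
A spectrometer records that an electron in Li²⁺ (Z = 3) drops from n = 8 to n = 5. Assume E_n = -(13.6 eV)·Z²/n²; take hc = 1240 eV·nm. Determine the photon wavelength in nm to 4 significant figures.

For Z = 3 the level energies scale as Z², so the effective Rydberg energy is 13.6 × 9 = 122.4 eV.
ΔE = 122.4 × (1/5² − 1/8²) = 122.4 × 0.02438 = 2.984 eV.
λ = hc/ΔE = 1240 / 2.984 = 415.6 nm.

415.6 nm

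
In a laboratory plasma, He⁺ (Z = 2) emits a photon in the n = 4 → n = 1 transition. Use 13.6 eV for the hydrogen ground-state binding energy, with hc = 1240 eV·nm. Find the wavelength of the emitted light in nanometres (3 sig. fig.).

For Z = 2 the level energies scale as Z², so the effective Rydberg energy is 13.6 × 4 = 54.40 eV.
ΔE = 54.40 × (1/1² − 1/4²) = 54.40 × 0.9375 = 51.00 eV.
λ = hc/ΔE = 1240 / 51.00 = 24.3 nm.

24.3 nm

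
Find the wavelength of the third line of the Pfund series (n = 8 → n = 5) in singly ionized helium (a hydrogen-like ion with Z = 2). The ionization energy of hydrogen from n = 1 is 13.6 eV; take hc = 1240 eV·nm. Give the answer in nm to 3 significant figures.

935 nm

The Pfund series terminates on n_f = 5; the third line has n_i = 5+3 = 8.
ΔE = 54.40 × (1/5² − 1/8²) = 1.326 eV.
λ = 1240 / 1.326 = 935 nm.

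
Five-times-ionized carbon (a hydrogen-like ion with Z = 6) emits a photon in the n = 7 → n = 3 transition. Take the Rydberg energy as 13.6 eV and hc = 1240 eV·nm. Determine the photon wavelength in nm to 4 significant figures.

27.92 nm

For Z = 6 the level energies scale as Z², so the effective Rydberg energy is 13.6 × 36 = 489.6 eV.
ΔE = 489.6 × (1/3² − 1/7²) = 489.6 × 0.09070 = 44.41 eV.
λ = hc/ΔE = 1240 / 44.41 = 27.92 nm.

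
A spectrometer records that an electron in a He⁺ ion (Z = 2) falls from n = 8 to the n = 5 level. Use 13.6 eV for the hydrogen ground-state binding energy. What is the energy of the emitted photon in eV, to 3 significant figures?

1.33 eV

The Bohr energies scale as Z², so for Z = 2: E_n = −54.40/n² eV.
E_8 = −54.40/64 = −0.8500 eV and E_5 = −54.40/25 = −2.176 eV.
The photon energy is |E_8 − E_5| = 1.33 eV.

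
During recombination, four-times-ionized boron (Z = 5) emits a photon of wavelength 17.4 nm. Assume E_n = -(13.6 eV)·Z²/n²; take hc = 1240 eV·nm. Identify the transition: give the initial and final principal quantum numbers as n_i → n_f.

n_i = 5, n_f = 2

The photon energy is ΔE = hc/λ = 1240 / 17.4 = 71.26 eV.
With Z = 5, ΔE = 340.0 × (1/n_f² − 1/n_i²), so 1/n_f² − 1/n_i² = 0.2096.
Trying n_f = 2 gives 1/n_i² = 0.04040, i.e. n_i ≈ 5; this pair matches.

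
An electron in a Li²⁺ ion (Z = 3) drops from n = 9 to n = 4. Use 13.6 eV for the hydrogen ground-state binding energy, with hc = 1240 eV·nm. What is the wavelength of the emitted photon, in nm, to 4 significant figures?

For Z = 3 the level energies scale as Z², so the effective Rydberg energy is 13.6 × 9 = 122.4 eV.
ΔE = 122.4 × (1/4² − 1/9²) = 122.4 × 0.05015 = 6.139 eV.
λ = hc/ΔE = 1240 / 6.139 = 202.0 nm.

202.0 nm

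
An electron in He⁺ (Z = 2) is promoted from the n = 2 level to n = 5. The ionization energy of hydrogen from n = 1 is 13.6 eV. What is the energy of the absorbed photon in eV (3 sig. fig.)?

The Bohr energies scale as Z², so for Z = 2: E_n = −54.40/n² eV.
E_5 = −54.40/25 = −2.176 eV and E_2 = −54.40/4 = −13.60 eV.
The photon energy is |E_5 − E_2| = 11.4 eV.

11.4 eV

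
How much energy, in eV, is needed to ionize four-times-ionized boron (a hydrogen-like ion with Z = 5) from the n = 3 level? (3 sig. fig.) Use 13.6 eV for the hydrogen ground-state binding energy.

E_n = −13.6 Z²/n² = −340.0/n² eV for Z = 5.
E_3 = −340.0/9 = −37.8 eV, so ionization (to E = 0) requires 37.8 eV.

37.8 eV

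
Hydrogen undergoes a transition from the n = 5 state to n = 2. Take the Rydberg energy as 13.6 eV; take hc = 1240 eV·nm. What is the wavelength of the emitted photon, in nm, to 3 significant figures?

434 nm

ΔE = 13.60 × (1/2² − 1/5²) = 13.60 × 0.2100 = 2.856 eV.
λ = hc/ΔE = 1240 / 2.856 = 434 nm.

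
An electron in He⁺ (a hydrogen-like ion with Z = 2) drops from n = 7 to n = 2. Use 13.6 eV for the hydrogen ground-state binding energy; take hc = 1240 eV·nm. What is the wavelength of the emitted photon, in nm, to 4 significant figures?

99.28 nm

For Z = 2 the level energies scale as Z², so the effective Rydberg energy is 13.6 × 4 = 54.40 eV.
ΔE = 54.40 × (1/2² − 1/7²) = 54.40 × 0.2296 = 12.49 eV.
λ = hc/ΔE = 1240 / 12.49 = 99.28 nm.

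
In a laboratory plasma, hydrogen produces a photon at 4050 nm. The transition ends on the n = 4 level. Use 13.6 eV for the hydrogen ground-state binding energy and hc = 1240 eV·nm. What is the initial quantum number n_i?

n_i = 5

The photon energy is ΔE = hc/λ = 1240 / 4050 = 0.3062 eV.
With Z = 1, ΔE = 13.60 × (1/n_f² − 1/n_i²), so 1/n_f² − 1/n_i² = 0.02251.
With n_f = 4: 1/n_i² = 1/16 − 0.02251 = 0.03999, so n_i ≈ 5.00.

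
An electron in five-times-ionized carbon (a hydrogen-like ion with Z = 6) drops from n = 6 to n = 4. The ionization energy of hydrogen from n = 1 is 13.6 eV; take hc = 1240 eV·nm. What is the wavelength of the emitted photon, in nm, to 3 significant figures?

72.9 nm

For Z = 6 the level energies scale as Z², so the effective Rydberg energy is 13.6 × 36 = 489.6 eV.
ΔE = 489.6 × (1/4² − 1/6²) = 489.6 × 0.03472 = 17.00 eV.
λ = hc/ΔE = 1240 / 17.00 = 72.9 nm.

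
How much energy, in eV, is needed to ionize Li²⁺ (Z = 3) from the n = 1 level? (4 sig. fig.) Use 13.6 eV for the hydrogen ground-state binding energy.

122.4 eV

E_n = −13.6 Z²/n² = −122.4/n² eV for Z = 3.
E_1 = −122.4/1 = −122.4 eV, so ionization (to E = 0) requires 122.4 eV.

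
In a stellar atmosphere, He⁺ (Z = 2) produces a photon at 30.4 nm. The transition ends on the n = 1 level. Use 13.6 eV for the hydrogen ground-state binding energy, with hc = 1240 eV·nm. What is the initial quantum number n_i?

The photon energy is ΔE = hc/λ = 1240 / 30.4 = 40.79 eV.
With Z = 2, ΔE = 54.40 × (1/n_f² − 1/n_i²), so 1/n_f² − 1/n_i² = 0.7498.
With n_f = 1: 1/n_i² = 1/1 − 0.7498 = 0.2502, so n_i ≈ 2.00.

n_i = 2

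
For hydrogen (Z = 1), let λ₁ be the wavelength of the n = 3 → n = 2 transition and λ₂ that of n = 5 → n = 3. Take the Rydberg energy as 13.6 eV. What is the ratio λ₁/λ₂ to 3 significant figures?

0.512

λ ∝ 1/ΔE ∝ 1/(1/n_f² − 1/n_i²), and the Z² and hc factors cancel in the ratio.
λ₁/λ₂ = (1/3² − 1/5²)/(1/2² − 1/3²) = 0.07111/0.1389 = 0.512.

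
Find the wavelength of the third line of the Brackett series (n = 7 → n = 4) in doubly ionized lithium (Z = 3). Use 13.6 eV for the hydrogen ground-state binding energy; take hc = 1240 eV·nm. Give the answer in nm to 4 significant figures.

240.7 nm

The Brackett series terminates on n_f = 4; the third line has n_i = 4+3 = 7.
ΔE = 122.4 × (1/4² − 1/7²) = 5.152 eV.
λ = 1240 / 5.152 = 240.7 nm.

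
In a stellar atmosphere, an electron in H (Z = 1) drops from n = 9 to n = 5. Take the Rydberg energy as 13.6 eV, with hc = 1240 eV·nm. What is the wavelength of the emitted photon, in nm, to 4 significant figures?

3297 nm

ΔE = 13.60 × (1/5² − 1/9²) = 13.60 × 0.02765 = 0.3761 eV.
λ = hc/ΔE = 1240 / 0.3761 = 3297 nm.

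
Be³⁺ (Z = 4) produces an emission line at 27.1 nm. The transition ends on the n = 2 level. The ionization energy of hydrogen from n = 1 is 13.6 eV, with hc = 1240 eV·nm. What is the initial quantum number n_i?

The photon energy is ΔE = hc/λ = 1240 / 27.1 = 45.76 eV.
With Z = 4, ΔE = 217.6 × (1/n_f² − 1/n_i²), so 1/n_f² − 1/n_i² = 0.2103.
With n_f = 2: 1/n_i² = 1/4 − 0.2103 = 0.03972, so n_i ≈ 5.02.

n_i = 5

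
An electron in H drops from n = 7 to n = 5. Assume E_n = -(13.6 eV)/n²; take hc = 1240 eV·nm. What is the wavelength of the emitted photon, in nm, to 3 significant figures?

ΔE = 13.60 × (1/5² − 1/7²) = 13.60 × 0.01959 = 0.2664 eV.
λ = hc/ΔE = 1240 / 0.2664 = 4650 nm.

4650 nm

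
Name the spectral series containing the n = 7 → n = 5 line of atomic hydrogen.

The series is set by the lower level: n_f = 5 is the Pfund series.

Pfund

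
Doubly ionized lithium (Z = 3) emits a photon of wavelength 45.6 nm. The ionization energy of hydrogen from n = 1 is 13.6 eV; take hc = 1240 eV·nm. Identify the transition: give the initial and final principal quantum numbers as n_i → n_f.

The photon energy is ΔE = hc/λ = 1240 / 45.6 = 27.19 eV.
With Z = 3, ΔE = 122.4 × (1/n_f² − 1/n_i²), so 1/n_f² − 1/n_i² = 0.2222.
Trying n_f = 2 gives 1/n_i² = 0.02784, i.e. n_i ≈ 6; this pair matches.

n_i = 6, n_f = 2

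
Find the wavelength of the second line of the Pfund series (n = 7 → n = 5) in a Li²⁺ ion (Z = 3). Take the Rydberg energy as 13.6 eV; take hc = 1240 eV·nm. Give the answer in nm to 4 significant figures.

The Pfund series terminates on n_f = 5; the second line has n_i = 5+2 = 7.
ΔE = 122.4 × (1/5² − 1/7²) = 2.398 eV.
λ = 1240 / 2.398 = 517.1 nm.

517.1 nm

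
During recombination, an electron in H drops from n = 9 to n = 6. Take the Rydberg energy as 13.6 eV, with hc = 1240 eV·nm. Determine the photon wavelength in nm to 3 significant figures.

ΔE = 13.60 × (1/6² − 1/9²) = 13.60 × 0.01543 = 0.2099 eV.
λ = hc/ΔE = 1240 / 0.2099 = 5910 nm.

5910 nm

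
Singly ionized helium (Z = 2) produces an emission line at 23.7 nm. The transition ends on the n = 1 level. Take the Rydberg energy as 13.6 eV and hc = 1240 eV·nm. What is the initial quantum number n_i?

The photon energy is ΔE = hc/λ = 1240 / 23.7 = 52.32 eV.
With Z = 2, ΔE = 54.40 × (1/n_f² − 1/n_i²), so 1/n_f² − 1/n_i² = 0.9618.
With n_f = 1: 1/n_i² = 1/1 − 0.9618 = 0.03822, so n_i ≈ 5.11.

n_i = 5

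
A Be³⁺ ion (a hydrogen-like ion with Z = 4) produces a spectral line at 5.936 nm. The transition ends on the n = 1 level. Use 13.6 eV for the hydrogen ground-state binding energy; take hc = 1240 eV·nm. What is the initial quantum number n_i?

n_i = 5

The photon energy is ΔE = hc/λ = 1240 / 5.936 = 208.9 eV.
With Z = 4, ΔE = 217.6 × (1/n_f² − 1/n_i²), so 1/n_f² − 1/n_i² = 0.9600.
With n_f = 1: 1/n_i² = 1/1 − 0.9600 = 0.04001, so n_i ≈ 5.00.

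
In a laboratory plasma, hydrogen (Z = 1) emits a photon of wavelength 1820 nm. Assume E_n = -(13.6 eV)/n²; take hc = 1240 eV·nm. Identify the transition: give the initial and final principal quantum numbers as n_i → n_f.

The photon energy is ΔE = hc/λ = 1240 / 1820 = 0.6813 eV.
With Z = 1, ΔE = 13.60 × (1/n_f² − 1/n_i²), so 1/n_f² − 1/n_i² = 0.05010.
Trying n_f = 4 gives 1/n_i² = 0.01240, i.e. n_i ≈ 9; this pair matches.

n_i = 9, n_f = 4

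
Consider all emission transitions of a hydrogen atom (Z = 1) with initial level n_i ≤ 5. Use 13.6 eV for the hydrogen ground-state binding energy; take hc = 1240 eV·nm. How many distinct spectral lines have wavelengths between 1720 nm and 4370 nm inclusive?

2

Enumerate all n_i → n_f pairs with 1 ≤ n_f < n_i ≤ 5 and compute λ = 1240 / [13.6·1·(1/n_f² − 1/n_i²)].
Lines falling in [1720, 4370] nm: 4→3 (1876 nm), 5→4 (4052 nm).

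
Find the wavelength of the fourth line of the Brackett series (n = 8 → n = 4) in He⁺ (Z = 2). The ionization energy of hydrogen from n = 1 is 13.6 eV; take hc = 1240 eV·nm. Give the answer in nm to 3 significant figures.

The Brackett series terminates on n_f = 4; the fourth line has n_i = 4+4 = 8.
ΔE = 54.40 × (1/4² − 1/8²) = 2.550 eV.
λ = 1240 / 2.550 = 486 nm.

486 nm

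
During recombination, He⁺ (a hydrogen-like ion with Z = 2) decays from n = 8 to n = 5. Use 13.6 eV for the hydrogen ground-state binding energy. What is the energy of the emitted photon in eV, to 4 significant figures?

The Bohr energies scale as Z², so for Z = 2: E_n = −54.40/n² eV.
E_8 = −54.40/64 = −0.8500 eV and E_5 = −54.40/25 = −2.176 eV.
The photon energy is |E_8 − E_5| = 1.326 eV.

1.326 eV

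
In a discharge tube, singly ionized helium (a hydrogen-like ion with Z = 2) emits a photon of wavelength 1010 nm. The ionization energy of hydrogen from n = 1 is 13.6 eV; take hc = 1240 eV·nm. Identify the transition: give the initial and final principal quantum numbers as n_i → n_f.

n_i = 5, n_f = 4

The photon energy is ΔE = hc/λ = 1240 / 1010 = 1.228 eV.
With Z = 2, ΔE = 54.40 × (1/n_f² − 1/n_i²), so 1/n_f² − 1/n_i² = 0.02257.
Trying n_f = 4 gives 1/n_i² = 0.03993, i.e. n_i ≈ 5; this pair matches.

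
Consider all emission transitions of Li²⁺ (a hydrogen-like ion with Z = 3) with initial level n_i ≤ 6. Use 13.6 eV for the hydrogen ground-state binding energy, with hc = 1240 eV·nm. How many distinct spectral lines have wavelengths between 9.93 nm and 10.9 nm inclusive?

3

Enumerate all n_i → n_f pairs with 1 ≤ n_f < n_i ≤ 6 and compute λ = 1240 / [13.6·9·(1/n_f² − 1/n_i²)].
Lines falling in [9.93, 10.9] nm: 6→1 (10.42 nm), 5→1 (10.55 nm), 4→1 (10.81 nm).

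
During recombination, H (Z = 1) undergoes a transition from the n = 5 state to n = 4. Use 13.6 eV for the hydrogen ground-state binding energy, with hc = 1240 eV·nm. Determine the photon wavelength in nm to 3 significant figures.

4050 nm

ΔE = 13.60 × (1/4² − 1/5²) = 13.60 × 0.02250 = 0.3060 eV.
λ = hc/ΔE = 1240 / 0.3060 = 4050 nm.
This line belongs to the Brackett series.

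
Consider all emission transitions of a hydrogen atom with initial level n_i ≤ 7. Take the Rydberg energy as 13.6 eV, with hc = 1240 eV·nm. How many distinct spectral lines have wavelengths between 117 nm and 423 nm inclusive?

3

Enumerate all n_i → n_f pairs with 1 ≤ n_f < n_i ≤ 7 and compute λ = 1240 / [13.6·1·(1/n_f² − 1/n_i²)].
Lines falling in [117, 423] nm: 2→1 (121.6 nm), 7→2 (397.1 nm), 6→2 (410.3 nm).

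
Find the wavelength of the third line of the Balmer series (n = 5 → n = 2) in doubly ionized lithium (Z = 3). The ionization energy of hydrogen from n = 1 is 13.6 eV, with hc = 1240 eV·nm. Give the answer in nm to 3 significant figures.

The Balmer series terminates on n_f = 2; the third line has n_i = 2+3 = 5.
ΔE = 122.4 × (1/2² − 1/5²) = 25.70 eV.
λ = 1240 / 25.70 = 48.2 nm.

48.2 nm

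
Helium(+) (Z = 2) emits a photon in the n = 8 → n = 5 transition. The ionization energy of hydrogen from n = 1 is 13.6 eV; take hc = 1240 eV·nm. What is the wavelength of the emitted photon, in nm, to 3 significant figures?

935 nm

For Z = 2 the level energies scale as Z², so the effective Rydberg energy is 13.6 × 4 = 54.40 eV.
ΔE = 54.40 × (1/5² − 1/8²) = 54.40 × 0.02438 = 1.326 eV.
λ = hc/ΔE = 1240 / 1.326 = 935 nm.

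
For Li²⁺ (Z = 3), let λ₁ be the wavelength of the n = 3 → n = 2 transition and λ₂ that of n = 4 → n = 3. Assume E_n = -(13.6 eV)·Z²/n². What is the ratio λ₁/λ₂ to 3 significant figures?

λ ∝ 1/ΔE ∝ 1/(1/n_f² − 1/n_i²), and the Z² and hc factors cancel in the ratio.
λ₁/λ₂ = (1/3² − 1/4²)/(1/2² − 1/3²) = 0.04861/0.1389 = 0.350.

0.350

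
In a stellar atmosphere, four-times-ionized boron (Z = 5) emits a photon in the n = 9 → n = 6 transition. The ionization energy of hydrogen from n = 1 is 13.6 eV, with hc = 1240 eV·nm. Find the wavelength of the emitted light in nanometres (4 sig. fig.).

236.3 nm

For Z = 5 the level energies scale as Z², so the effective Rydberg energy is 13.6 × 25 = 340.0 eV.
ΔE = 340.0 × (1/6² − 1/9²) = 340.0 × 0.01543 = 5.247 eV.
λ = hc/ΔE = 1240 / 5.247 = 236.3 nm.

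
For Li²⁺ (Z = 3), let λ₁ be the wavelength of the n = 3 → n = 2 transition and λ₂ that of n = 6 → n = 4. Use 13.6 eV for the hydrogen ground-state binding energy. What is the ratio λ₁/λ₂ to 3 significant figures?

λ ∝ 1/ΔE ∝ 1/(1/n_f² − 1/n_i²), and the Z² and hc factors cancel in the ratio.
λ₁/λ₂ = (1/4² − 1/6²)/(1/2² − 1/3²) = 0.03472/0.1389 = 0.250.

0.250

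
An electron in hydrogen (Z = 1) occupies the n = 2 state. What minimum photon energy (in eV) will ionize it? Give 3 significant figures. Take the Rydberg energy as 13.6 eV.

3.40 eV

E_2 = −13.60/4 = −3.40 eV, so ionization (to E = 0) requires 3.40 eV.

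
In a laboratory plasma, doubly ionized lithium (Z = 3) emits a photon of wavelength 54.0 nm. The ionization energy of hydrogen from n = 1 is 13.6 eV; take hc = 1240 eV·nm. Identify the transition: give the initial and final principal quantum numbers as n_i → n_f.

The photon energy is ΔE = hc/λ = 1240 / 54.0 = 22.96 eV.
With Z = 3, ΔE = 122.4 × (1/n_f² − 1/n_i²), so 1/n_f² − 1/n_i² = 0.1876.
Trying n_f = 2 gives 1/n_i² = 0.06239, i.e. n_i ≈ 4; this pair matches.

n_i = 4, n_f = 2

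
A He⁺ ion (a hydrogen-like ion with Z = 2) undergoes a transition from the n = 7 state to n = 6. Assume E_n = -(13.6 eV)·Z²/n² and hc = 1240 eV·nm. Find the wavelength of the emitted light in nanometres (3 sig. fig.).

3090 nm

For Z = 2 the level energies scale as Z², so the effective Rydberg energy is 13.6 × 4 = 54.40 eV.
ΔE = 54.40 × (1/6² − 1/7²) = 54.40 × 0.007370 = 0.4009 eV.
λ = hc/ΔE = 1240 / 0.4009 = 3090 nm.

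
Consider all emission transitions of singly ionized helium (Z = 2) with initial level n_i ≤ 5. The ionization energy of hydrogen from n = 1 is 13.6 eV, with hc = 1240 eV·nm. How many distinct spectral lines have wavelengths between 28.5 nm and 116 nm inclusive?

2

Enumerate all n_i → n_f pairs with 1 ≤ n_f < n_i ≤ 5 and compute λ = 1240 / [13.6·4·(1/n_f² − 1/n_i²)].
Lines falling in [28.5, 116] nm: 2→1 (30.39 nm), 5→2 (108.5 nm).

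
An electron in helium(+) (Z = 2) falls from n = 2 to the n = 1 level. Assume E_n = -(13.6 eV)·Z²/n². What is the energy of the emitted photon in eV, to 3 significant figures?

40.8 eV

The Bohr energies scale as Z², so for Z = 2: E_n = −54.40/n² eV.
E_2 = −54.40/4 = −13.60 eV and E_1 = −54.40/1 = −54.40 eV.
The photon energy is |E_2 − E_1| = 40.8 eV.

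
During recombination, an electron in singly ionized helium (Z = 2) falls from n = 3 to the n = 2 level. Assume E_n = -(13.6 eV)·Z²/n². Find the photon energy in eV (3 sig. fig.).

7.56 eV

The Bohr energies scale as Z², so for Z = 2: E_n = −54.40/n² eV.
E_3 = −54.40/9 = −6.044 eV and E_2 = −54.40/4 = −13.60 eV.
The photon energy is |E_3 − E_2| = 7.56 eV.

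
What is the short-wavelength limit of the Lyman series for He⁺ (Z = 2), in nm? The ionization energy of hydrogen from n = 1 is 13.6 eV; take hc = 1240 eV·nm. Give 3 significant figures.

22.8 nm

The Lyman series has lower level n_f = 1; the series limit corresponds to n_i → ∞.
ΔE_max = 13.6 × 4 / 1² = 54.40 eV.
λ_min = 1240 / 54.40 = 22.8 nm.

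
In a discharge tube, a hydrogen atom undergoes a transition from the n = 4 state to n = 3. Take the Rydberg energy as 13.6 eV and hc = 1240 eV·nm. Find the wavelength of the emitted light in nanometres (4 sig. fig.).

ΔE = 13.60 × (1/3² − 1/4²) = 13.60 × 0.04861 = 0.6611 eV.
λ = hc/ΔE = 1240 / 0.6611 = 1876 nm.
This line belongs to the Paschen series.

1876 nm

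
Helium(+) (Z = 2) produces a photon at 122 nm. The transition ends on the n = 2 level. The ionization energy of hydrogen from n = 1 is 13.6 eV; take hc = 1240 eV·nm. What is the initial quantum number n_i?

The photon energy is ΔE = hc/λ = 1240 / 122 = 10.16 eV.
With Z = 2, ΔE = 54.40 × (1/n_f² − 1/n_i²), so 1/n_f² − 1/n_i² = 0.1868.
With n_f = 2: 1/n_i² = 1/4 − 0.1868 = 0.06316, so n_i ≈ 3.98.

n_i = 4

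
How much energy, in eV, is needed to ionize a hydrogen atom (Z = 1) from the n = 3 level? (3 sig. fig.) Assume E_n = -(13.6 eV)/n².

1.51 eV

E_3 = −13.60/9 = −1.51 eV, so ionization (to E = 0) requires 1.51 eV.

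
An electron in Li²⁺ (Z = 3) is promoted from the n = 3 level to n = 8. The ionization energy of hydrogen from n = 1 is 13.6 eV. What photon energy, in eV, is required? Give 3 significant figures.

The Bohr energies scale as Z², so for Z = 3: E_n = −122.4/n² eV.
E_8 = −122.4/64 = −1.913 eV and E_3 = −122.4/9 = −13.60 eV.
The photon energy is |E_8 − E_3| = 11.7 eV.

11.7 eV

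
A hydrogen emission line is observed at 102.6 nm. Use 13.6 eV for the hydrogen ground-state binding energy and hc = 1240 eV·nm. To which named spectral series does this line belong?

Lyman

ΔE = 1240/102.6 = 12.09 eV.
This matches 13.6 × (1/1² − 1/3²), so n_f = 1: the Lyman series.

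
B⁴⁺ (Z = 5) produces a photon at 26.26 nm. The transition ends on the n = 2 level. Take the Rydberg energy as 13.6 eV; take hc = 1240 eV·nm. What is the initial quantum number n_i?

n_i = 3

The photon energy is ΔE = hc/λ = 1240 / 26.26 = 47.22 eV.
With Z = 5, ΔE = 340.0 × (1/n_f² − 1/n_i²), so 1/n_f² − 1/n_i² = 0.1389.
With n_f = 2: 1/n_i² = 1/4 − 0.1389 = 0.1111, so n_i ≈ 3.00.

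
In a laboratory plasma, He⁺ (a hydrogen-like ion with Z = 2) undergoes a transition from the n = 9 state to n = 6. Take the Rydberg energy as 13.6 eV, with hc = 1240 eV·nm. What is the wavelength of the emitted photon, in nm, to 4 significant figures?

For Z = 2 the level energies scale as Z², so the effective Rydberg energy is 13.6 × 4 = 54.40 eV.
ΔE = 54.40 × (1/6² − 1/9²) = 54.40 × 0.01543 = 0.8395 eV.
λ = hc/ΔE = 1240 / 0.8395 = 1477 nm.

1477 nm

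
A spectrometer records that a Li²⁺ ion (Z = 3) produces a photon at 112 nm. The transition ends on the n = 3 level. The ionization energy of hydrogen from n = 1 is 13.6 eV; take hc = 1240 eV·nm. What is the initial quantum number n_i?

n_i = 7

The photon energy is ΔE = hc/λ = 1240 / 112 = 11.07 eV.
With Z = 3, ΔE = 122.4 × (1/n_f² − 1/n_i²), so 1/n_f² − 1/n_i² = 0.09045.
With n_f = 3: 1/n_i² = 1/9 − 0.09045 = 0.02066, so n_i ≈ 6.96.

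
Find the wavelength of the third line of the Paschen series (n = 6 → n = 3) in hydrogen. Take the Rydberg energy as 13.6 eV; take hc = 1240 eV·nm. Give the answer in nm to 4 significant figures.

1094 nm

The Paschen series terminates on n_f = 3; the third line has n_i = 3+3 = 6.
ΔE = 13.60 × (1/3² − 1/6²) = 1.133 eV.
λ = 1240 / 1.133 = 1094 nm.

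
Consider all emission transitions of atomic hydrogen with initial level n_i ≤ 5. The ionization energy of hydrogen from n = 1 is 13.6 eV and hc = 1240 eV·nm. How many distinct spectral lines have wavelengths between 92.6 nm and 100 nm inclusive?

Enumerate all n_i → n_f pairs with 1 ≤ n_f < n_i ≤ 5 and compute λ = 1240 / [13.6·1·(1/n_f² − 1/n_i²)].
Lines falling in [92.6, 100] nm: 5→1 (94.98 nm), 4→1 (97.25 nm).

2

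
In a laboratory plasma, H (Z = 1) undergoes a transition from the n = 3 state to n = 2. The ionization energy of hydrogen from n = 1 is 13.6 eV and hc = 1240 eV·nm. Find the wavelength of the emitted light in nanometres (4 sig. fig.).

ΔE = 13.60 × (1/2² − 1/3²) = 13.60 × 0.1389 = 1.889 eV.
λ = hc/ΔE = 1240 / 1.889 = 656.5 nm.
This line belongs to the Balmer series.

656.5 nm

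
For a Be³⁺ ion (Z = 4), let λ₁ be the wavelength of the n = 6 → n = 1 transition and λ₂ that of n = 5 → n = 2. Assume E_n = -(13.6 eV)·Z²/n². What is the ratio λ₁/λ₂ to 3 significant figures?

λ ∝ 1/ΔE ∝ 1/(1/n_f² − 1/n_i²), and the Z² and hc factors cancel in the ratio.
λ₁/λ₂ = (1/2² − 1/5²)/(1/1² − 1/6²) = 0.2100/0.9722 = 0.216.

0.216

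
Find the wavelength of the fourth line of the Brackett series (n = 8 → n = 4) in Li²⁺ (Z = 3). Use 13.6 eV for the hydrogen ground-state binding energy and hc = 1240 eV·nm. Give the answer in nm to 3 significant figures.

216 nm

The Brackett series terminates on n_f = 4; the fourth line has n_i = 4+4 = 8.
ΔE = 122.4 × (1/4² − 1/8²) = 5.738 eV.
λ = 1240 / 5.738 = 216 nm.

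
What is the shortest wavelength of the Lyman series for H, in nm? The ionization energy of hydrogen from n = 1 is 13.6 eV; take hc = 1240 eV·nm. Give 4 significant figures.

91.18 nm

The Lyman series has lower level n_f = 1; the series limit corresponds to n_i → ∞.
ΔE_max = 13.6 × 1 / 1² = 13.60 eV.
λ_min = 1240 / 13.60 = 91.18 nm.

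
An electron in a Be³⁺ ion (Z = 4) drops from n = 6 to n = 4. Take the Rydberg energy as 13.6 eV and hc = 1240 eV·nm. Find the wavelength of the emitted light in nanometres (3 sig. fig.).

For Z = 4 the level energies scale as Z², so the effective Rydberg energy is 13.6 × 16 = 217.6 eV.
ΔE = 217.6 × (1/4² − 1/6²) = 217.6 × 0.03472 = 7.556 eV.
λ = hc/ΔE = 1240 / 7.556 = 164 nm.

164 nm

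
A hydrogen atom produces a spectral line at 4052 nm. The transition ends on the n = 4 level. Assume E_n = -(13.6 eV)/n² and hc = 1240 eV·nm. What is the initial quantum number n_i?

n_i = 5

The photon energy is ΔE = hc/λ = 1240 / 4052 = 0.3060 eV.
With Z = 1, ΔE = 13.60 × (1/n_f² − 1/n_i²), so 1/n_f² − 1/n_i² = 0.02250.
With n_f = 4: 1/n_i² = 1/16 − 0.02250 = 0.04000, so n_i ≈ 5.00.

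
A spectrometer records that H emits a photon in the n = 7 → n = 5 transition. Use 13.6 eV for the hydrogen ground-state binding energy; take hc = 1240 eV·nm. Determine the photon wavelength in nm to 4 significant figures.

4654 nm

ΔE = 13.60 × (1/5² − 1/7²) = 13.60 × 0.01959 = 0.2664 eV.
λ = hc/ΔE = 1240 / 0.2664 = 4654 nm.
This line belongs to the Pfund series.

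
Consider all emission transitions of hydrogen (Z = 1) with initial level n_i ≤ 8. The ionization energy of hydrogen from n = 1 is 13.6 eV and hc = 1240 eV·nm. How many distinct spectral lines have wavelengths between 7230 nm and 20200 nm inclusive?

4

Enumerate all n_i → n_f pairs with 1 ≤ n_f < n_i ≤ 8 and compute λ = 1240 / [13.6·1·(1/n_f² − 1/n_i²)].
Lines falling in [7230, 20200] nm: 6→5 (7460 nm), 8→6 (7503 nm), 7→6 (12370 nm), 8→7 (19060 nm).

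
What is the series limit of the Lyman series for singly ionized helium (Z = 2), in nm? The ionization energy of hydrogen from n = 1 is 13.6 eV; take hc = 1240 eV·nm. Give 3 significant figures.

The Lyman series has lower level n_f = 1; the series limit corresponds to n_i → ∞.
ΔE_max = 13.6 × 4 / 1² = 54.40 eV.
λ_min = 1240 / 54.40 = 22.8 nm.

22.8 nm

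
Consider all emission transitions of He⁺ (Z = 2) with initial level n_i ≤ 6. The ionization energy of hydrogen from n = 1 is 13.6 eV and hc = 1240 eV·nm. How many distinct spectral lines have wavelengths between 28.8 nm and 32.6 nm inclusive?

Enumerate all n_i → n_f pairs with 1 ≤ n_f < n_i ≤ 6 and compute λ = 1240 / [13.6·4·(1/n_f² − 1/n_i²)].
Lines falling in [28.8, 32.6] nm: 2→1 (30.39 nm).

1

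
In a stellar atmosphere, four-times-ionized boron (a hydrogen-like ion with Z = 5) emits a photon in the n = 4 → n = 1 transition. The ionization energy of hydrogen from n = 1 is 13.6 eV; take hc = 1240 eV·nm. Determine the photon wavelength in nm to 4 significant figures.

3.890 nm

For Z = 5 the level energies scale as Z², so the effective Rydberg energy is 13.6 × 25 = 340.0 eV.
ΔE = 340.0 × (1/1² − 1/4²) = 340.0 × 0.9375 = 318.8 eV.
λ = hc/ΔE = 1240 / 318.8 = 3.890 nm.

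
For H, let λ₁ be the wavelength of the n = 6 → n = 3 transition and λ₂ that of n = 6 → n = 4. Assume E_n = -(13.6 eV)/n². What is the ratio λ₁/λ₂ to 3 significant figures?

λ ∝ 1/ΔE ∝ 1/(1/n_f² − 1/n_i²), and the Z² and hc factors cancel in the ratio.
λ₁/λ₂ = (1/4² − 1/6²)/(1/3² − 1/6²) = 0.03472/0.08333 = 0.417.

0.417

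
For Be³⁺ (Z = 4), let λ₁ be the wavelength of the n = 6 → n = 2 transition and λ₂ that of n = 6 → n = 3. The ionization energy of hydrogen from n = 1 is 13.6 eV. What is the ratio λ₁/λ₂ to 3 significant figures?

λ ∝ 1/ΔE ∝ 1/(1/n_f² − 1/n_i²), and the Z² and hc factors cancel in the ratio.
λ₁/λ₂ = (1/3² − 1/6²)/(1/2² − 1/6²) = 0.08333/0.2222 = 0.375.

0.375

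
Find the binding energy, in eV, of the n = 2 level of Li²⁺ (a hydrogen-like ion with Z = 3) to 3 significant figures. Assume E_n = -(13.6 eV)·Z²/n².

E_n = −13.6 Z²/n² = −122.4/n² eV for Z = 3.
E_2 = −122.4/4 = −30.6 eV, so ionization (to E = 0) requires 30.6 eV.

30.6 eV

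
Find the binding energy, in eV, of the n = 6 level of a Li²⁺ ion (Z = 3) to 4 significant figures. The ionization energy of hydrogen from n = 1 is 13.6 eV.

E_n = −13.6 Z²/n² = −122.4/n² eV for Z = 3.
E_6 = −122.4/36 = −3.400 eV, so ionization (to E = 0) requires 3.400 eV.

3.400 eV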